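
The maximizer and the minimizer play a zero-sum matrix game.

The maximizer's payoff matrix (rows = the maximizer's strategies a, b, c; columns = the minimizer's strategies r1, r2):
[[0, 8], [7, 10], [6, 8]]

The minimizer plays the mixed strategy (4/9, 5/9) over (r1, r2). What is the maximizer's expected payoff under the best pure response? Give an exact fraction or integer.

26/3

a: (0)·(4/9) + (8)·(5/9) = 40/9.
b: (7)·(4/9) + (10)·(5/9) = 26/3.
c: (6)·(4/9) + (8)·(5/9) = 64/9.
The best pure response is b with expected payoff 26/3.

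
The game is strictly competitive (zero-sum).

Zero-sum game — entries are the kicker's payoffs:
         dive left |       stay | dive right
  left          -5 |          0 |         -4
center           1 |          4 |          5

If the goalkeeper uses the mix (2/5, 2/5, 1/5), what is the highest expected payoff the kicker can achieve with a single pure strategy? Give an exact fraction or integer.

left: (-5)·(2/5) + (0)·(2/5) + (-4)·(1/5) = -14/5.
center: (1)·(2/5) + (4)·(2/5) + (5)·(1/5) = 3.
The best pure response is center with expected payoff 3.

3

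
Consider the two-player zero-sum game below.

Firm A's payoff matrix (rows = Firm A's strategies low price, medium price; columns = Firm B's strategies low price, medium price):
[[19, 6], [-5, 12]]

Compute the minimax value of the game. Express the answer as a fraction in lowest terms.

Row minima are 6 and -5, so Firm A's maximin is 6; column maxima are 19 and 12, so Firm B's minimax is 12. These differ, so the equilibrium is in mixed strategies.
Let Firm A play low price with probability p. Firm B is indifferent when 19p − 5(1−p) = 6p + 12(1−p), giving p = 17/30.
Let Firm B play low price with probability q. Firm A is indifferent when 19q + 6(1−q) = −5q + 12(1−q), giving q = 1/5.
The value is 19·(1/5) + (6)·(4/5) = 43/5.

43/5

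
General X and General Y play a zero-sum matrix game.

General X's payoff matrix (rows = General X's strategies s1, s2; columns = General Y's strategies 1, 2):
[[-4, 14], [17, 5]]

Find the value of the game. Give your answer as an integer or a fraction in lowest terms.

Row minima are -4 and 5, so General X's maximin is 5; column maxima are 17 and 14, so General Y's minimax is 14. These differ, so the equilibrium is in mixed strategies.
Let General X play s1 with probability p. General Y is indifferent when −4p + 17(1−p) = 14p + 5(1−p), giving p = 2/5.
Let General Y play 1 with probability q. General X is indifferent when −4q + 14(1−q) = 17q + 5(1−q), giving q = 3/10.
The value is -4·(3/10) + (14)·(7/10) = 43/5.

43/5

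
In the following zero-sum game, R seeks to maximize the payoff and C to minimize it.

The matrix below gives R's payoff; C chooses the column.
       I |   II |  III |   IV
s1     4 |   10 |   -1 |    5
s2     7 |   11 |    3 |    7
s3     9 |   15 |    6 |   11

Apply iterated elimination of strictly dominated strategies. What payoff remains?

6

Row s2 is strictly dominated by row s3 (9>7, 15>11, 6>3, 11>7); eliminate s2.
Row s1 is strictly dominated by row s3 (9>4, 15>10, 6>-1, 11>5); eliminate s1.
Column I is strictly dominated by III for C (6<9); eliminate I.
Column II is strictly dominated by III for C (6<15); eliminate II.
Column IV is strictly dominated by III for C (6<11); eliminate IV.
Only (s3, III) remains, with payoff 6.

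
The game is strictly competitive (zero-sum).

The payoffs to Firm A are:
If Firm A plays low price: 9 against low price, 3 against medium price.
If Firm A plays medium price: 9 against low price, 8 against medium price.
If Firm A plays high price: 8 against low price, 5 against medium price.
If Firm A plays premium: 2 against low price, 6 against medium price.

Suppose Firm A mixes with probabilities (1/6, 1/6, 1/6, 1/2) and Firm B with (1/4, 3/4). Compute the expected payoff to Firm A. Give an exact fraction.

Against (1/4, 3/4), each row's expected payoff is low price: 9/2; medium price: 33/4; high price: 23/4; premium: 5.
Taking the (1/6, 1/6, 1/6, 1/2)-weighted average: (1/6)·(9/2) + (1/6)·(33/4) + (1/6)·(23/4) + (1/2)·(5) = 67/12.

67/12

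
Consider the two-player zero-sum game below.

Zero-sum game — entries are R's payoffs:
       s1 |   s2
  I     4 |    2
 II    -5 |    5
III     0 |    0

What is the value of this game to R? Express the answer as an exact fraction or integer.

5/2

Row III is strictly dominated by row I, so R never plays it.
The remaining 2×2 game on (I, II) × (s1, s2) has no saddle point. Let R play I with probability p; indifference gives 4p − 5(1−p) = 2p + 5(1−p), so p = 5/6.
Similarly C's optimal q on s1 is 1/4, and the value is 4·(1/4) + (2)·(3/4) = 5/2.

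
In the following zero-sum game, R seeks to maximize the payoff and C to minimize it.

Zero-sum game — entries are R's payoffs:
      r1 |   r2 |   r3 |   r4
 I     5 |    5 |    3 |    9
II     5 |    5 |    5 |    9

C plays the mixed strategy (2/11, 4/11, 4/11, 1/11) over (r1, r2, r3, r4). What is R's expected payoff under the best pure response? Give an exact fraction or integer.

59/11

I: (5)·(2/11) + (5)·(4/11) + (3)·(4/11) + (9)·(1/11) = 51/11.
II: (5)·(2/11) + (5)·(4/11) + (5)·(4/11) + (9)·(1/11) = 59/11.
The best pure response is II with expected payoff 59/11.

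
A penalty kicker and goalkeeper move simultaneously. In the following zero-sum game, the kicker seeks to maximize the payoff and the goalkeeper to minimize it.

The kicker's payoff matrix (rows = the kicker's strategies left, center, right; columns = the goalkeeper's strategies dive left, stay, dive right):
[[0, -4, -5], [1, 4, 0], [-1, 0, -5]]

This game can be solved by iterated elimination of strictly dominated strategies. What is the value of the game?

0

Row left is strictly dominated by row center (1>0, 4>-4, 0>-5); eliminate left.
Column dive left is strictly dominated by dive right for the goalkeeper (0<1, -5<-1); eliminate dive left.
Row right is strictly dominated by row center (4>0, 0>-5); eliminate right.
Column stay is strictly dominated by dive right for the goalkeeper (0<4); eliminate stay.
Only (center, dive right) remains, with payoff 0.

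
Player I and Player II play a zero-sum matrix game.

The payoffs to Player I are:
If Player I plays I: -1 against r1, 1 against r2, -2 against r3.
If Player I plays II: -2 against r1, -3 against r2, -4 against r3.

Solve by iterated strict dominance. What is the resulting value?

-2

Row II is strictly dominated by row I (-1>-2, 1>-3, -2>-4); eliminate II.
Column r2 is strictly dominated by r1 for Player II (-1<1); eliminate r2.
Column r1 is strictly dominated by r3 for Player II (-2<-1); eliminate r1.
Only (I, r3) remains, with payoff -2.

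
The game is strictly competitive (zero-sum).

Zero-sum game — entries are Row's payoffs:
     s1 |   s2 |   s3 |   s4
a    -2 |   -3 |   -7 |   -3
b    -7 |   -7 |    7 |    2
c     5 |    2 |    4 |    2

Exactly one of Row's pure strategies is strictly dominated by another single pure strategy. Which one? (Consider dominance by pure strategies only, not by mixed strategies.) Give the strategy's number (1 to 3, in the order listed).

1

Compare a with c: 5 > -2, 2 > -3, 4 > -7, 2 > -3.
So c strictly dominates a for Row; a is strictly dominated.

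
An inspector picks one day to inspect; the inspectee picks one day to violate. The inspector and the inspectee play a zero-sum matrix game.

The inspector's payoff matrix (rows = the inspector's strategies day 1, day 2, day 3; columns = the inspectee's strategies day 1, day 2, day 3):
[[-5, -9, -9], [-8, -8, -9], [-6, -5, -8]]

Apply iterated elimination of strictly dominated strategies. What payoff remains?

-8

Row day 2 is strictly dominated by row day 3 (-6>-8, -5>-8, -8>-9); eliminate day 2.
Column day 1 is strictly dominated by day 3 for the inspectee (-9<-5, -8<-6); eliminate day 1.
Row day 1 is strictly dominated by row day 3 (-5>-9, -8>-9); eliminate day 1.
Column day 2 is strictly dominated by day 3 for the inspectee (-8<-5); eliminate day 2.
Only (day 3, day 3) remains, with payoff -8.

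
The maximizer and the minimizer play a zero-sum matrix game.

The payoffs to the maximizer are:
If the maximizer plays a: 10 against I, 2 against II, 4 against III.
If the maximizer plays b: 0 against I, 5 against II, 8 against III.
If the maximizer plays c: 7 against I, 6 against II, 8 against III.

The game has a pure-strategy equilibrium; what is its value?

6

Row minima: 2, 0, 6 → the maximizer's maximin is 6.
Column maxima: 10, 6, 8 → the minimizer's minimax is 6.
They coincide at (c, II), so the value is 6.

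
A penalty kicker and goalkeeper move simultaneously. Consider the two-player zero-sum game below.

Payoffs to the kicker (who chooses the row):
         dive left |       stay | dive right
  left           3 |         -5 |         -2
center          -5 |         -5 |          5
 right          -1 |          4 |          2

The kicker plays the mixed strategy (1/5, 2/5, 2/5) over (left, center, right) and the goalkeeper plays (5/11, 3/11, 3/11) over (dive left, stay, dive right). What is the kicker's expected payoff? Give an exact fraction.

-6/11

Against (5/11, 3/11, 3/11), each row's expected payoff is left: -6/11; center: -25/11; right: 13/11.
Taking the (1/5, 2/5, 2/5)-weighted average: (1/5)·(-6/11) + (2/5)·(-25/11) + (2/5)·(13/11) = -6/11.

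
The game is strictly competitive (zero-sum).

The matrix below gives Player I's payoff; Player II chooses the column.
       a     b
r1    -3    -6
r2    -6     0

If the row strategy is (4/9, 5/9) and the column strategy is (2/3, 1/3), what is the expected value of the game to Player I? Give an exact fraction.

-4

Against (2/3, 1/3), each row's expected payoff is r1: -4; r2: -4.
Taking the (4/9, 5/9)-weighted average: (4/9)·(-4) + (5/9)·(-4) = -4.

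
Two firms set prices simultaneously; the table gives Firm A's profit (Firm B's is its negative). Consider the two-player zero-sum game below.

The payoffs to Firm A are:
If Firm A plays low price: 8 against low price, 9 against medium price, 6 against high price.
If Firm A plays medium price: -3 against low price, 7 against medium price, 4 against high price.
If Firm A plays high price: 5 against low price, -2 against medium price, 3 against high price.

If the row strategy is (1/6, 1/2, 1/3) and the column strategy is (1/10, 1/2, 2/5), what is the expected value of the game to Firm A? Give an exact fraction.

47/12

Against (1/10, 1/2, 2/5), each row's expected payoff is low price: 77/10; medium price: 24/5; high price: 7/10.
Taking the (1/6, 1/2, 1/3)-weighted average: (1/6)·(77/10) + (1/2)·(24/5) + (1/3)·(7/10) = 47/12.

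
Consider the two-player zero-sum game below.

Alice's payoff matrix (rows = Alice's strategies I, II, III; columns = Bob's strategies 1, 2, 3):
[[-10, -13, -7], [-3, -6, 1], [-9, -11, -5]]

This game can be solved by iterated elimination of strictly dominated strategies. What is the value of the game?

Column 1 is strictly dominated by 2 for Bob (-13<-10, -6<-3, -11<-9); eliminate 1.
Row III is strictly dominated by row II (-6>-11, 1>-5); eliminate III.
Row I is strictly dominated by row II (-6>-13, 1>-7); eliminate I.
Column 3 is strictly dominated by 2 for Bob (-6<1); eliminate 3.
Only (II, 2) remains, with payoff -6.

-6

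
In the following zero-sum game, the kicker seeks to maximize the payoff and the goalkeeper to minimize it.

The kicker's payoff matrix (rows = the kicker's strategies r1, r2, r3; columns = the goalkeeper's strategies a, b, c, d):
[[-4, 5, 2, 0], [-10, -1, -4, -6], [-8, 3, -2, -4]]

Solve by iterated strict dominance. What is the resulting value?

Column d is strictly dominated by a for the goalkeeper (-4<0, -10<-6, -8<-4); eliminate d.
Column c is strictly dominated by a for the goalkeeper (-4<2, -10<-4, -8<-2); eliminate c.
Column b is strictly dominated by a for the goalkeeper (-4<5, -10<-1, -8<3); eliminate b.
Row r2 is strictly dominated by row r1 (-4>-10); eliminate r2.
Row r3 is strictly dominated by row r1 (-4>-8); eliminate r3.
Only (r1, a) remains, with payoff -4.

-4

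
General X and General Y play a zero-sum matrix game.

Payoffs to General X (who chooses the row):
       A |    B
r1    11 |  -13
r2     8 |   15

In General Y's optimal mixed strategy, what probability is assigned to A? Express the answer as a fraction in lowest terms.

28/31

Row minima are -13 and 8, so General X's maximin is 8; column maxima are 11 and 15, so General Y's minimax is 11. These differ, so the equilibrium is in mixed strategies.
Let General Y play A with probability q. General X is indifferent when 11q − 13(1−q) = 8q + 15(1−q), giving q = 28/31.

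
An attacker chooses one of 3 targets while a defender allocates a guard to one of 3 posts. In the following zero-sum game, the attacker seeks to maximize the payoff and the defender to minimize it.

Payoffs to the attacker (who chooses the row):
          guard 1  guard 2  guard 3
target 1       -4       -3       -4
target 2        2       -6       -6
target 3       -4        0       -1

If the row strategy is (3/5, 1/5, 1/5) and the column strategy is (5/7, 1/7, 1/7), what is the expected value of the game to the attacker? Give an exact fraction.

-104/35

Against (5/7, 1/7, 1/7), each row's expected payoff is target 1: -27/7; target 2: -2/7; target 3: -3.
Taking the (3/5, 1/5, 1/5)-weighted average: (3/5)·(-27/7) + (1/5)·(-2/7) + (1/5)·(-3) = -104/35.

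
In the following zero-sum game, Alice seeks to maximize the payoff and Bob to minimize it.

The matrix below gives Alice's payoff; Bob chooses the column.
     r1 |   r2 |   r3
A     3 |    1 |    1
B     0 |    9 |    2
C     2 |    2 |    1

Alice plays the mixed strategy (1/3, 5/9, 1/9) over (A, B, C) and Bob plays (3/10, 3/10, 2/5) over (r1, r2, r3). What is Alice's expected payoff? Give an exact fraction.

Against (3/10, 3/10, 2/5), each row's expected payoff is A: 8/5; B: 7/2; C: 8/5.
Taking the (1/3, 5/9, 1/9)-weighted average: (1/3)·(8/5) + (5/9)·(7/2) + (1/9)·(8/5) = 239/90.

239/90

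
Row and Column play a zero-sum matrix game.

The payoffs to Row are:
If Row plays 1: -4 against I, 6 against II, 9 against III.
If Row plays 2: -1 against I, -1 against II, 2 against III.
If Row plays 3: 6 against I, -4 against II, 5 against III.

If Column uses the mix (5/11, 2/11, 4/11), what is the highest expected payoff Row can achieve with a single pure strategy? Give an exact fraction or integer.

1: (-4)·(5/11) + (6)·(2/11) + (9)·(4/11) = 28/11.
2: (-1)·(5/11) + (-1)·(2/11) + (2)·(4/11) = 1/11.
3: (6)·(5/11) + (-4)·(2/11) + (5)·(4/11) = 42/11.
The best pure response is 3 with expected payoff 42/11.

42/11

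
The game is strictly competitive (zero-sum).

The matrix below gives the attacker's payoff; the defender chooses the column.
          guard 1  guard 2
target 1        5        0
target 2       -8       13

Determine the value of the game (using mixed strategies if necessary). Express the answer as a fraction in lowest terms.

5/2

Row minima are 0 and -8, so the attacker's maximin is 0; column maxima are 5 and 13, so the defender's minimax is 5. These differ, so the equilibrium is in mixed strategies.
Let the attacker play target 1 with probability p. The defender is indifferent when 5p − 8(1−p) = 13(1−p), giving p = 21/26.
Let the defender play guard 1 with probability q. The attacker is indifferent when 5q = −8q + 13(1−q), giving q = 1/2.
The value is 5·(1/2) + (0)·(1/2) = 5/2.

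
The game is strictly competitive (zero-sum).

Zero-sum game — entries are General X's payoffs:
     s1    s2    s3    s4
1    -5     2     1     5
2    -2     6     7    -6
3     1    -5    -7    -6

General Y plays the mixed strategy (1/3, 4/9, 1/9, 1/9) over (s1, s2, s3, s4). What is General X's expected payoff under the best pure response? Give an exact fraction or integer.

19/9

1: (-5)·(1/3) + (2)·(4/9) + (1)·(1/9) + (5)·(1/9) = -1/9.
2: (-2)·(1/3) + (6)·(4/9) + (7)·(1/9) + (-6)·(1/9) = 19/9.
3: (1)·(1/3) + (-5)·(4/9) + (-7)·(1/9) + (-6)·(1/9) = -10/3.
The best pure response is 2 with expected payoff 19/9.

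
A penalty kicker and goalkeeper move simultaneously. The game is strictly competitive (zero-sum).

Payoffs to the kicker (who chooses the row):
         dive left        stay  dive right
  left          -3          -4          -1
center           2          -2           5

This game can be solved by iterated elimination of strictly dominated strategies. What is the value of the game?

-2

Row left is strictly dominated by row center (2>-3, -2>-4, 5>-1); eliminate left.
Column dive left is strictly dominated by stay for the goalkeeper (-2<2); eliminate dive left.
Column dive right is strictly dominated by stay for the goalkeeper (-2<5); eliminate dive right.
Only (center, stay) remains, with payoff -2.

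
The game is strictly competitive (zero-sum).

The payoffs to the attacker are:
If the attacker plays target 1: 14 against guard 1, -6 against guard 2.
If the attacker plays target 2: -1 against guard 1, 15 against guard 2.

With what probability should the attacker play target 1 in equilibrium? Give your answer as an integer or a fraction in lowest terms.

4/9

Row minima are -6 and -1, so the attacker's maximin is -1; column maxima are 14 and 15, so the defender's minimax is 14. These differ, so the equilibrium is in mixed strategies.
Let the attacker play target 1 with probability p. The defender is indifferent when 14p − (1−p) = −6p + 15(1−p), giving p = 4/9.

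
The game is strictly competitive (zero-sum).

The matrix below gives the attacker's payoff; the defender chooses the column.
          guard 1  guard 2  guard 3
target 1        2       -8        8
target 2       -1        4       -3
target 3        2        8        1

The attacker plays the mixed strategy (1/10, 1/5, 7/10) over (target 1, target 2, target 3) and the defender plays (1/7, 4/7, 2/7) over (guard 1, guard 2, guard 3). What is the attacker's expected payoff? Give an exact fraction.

128/35

Against (1/7, 4/7, 2/7), each row's expected payoff is target 1: -2; target 2: 9/7; target 3: 36/7.
Taking the (1/10, 1/5, 7/10)-weighted average: (1/10)·(-2) + (1/5)·(9/7) + (7/10)·(36/7) = 128/35.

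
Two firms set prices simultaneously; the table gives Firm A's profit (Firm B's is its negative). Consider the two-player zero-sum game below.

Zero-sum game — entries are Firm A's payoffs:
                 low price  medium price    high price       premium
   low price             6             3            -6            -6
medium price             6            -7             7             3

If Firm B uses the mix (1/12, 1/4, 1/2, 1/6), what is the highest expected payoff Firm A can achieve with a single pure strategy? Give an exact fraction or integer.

11/4

low price: (6)·(1/12) + (3)·(1/4) + (-6)·(1/2) + (-6)·(1/6) = -11/4.
medium price: (6)·(1/12) + (-7)·(1/4) + (7)·(1/2) + (3)·(1/6) = 11/4.
The best pure response is medium price with expected payoff 11/4.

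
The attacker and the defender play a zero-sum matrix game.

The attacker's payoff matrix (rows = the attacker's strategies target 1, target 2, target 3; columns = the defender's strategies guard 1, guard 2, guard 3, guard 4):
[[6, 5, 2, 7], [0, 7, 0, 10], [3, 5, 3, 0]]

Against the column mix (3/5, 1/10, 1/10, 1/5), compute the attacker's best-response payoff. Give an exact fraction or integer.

57/10

target 1: (6)·(3/5) + (5)·(1/10) + (2)·(1/10) + (7)·(1/5) = 57/10.
target 2: (0)·(3/5) + (7)·(1/10) + (0)·(1/10) + (10)·(1/5) = 27/10.
target 3: (3)·(3/5) + (5)·(1/10) + (3)·(1/10) + (0)·(1/5) = 13/5.
The best pure response is target 1 with expected payoff 57/10.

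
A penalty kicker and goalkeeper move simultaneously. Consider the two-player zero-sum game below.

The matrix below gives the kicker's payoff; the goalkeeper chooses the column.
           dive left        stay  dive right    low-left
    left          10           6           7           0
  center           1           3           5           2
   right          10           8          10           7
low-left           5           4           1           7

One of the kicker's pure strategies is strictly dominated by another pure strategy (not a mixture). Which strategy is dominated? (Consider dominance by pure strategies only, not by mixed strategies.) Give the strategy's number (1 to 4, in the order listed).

2

Compare center with right: 10 > 1, 8 > 3, 10 > 5, 7 > 2.
So right strictly dominates center for the kicker; center is strictly dominated.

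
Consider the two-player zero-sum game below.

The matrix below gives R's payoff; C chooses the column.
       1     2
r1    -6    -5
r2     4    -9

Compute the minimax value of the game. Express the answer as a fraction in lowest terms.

-37/7

Row minima are -6 and -9, so R's maximin is -6; column maxima are 4 and -5, so C's minimax is -5. These differ, so the equilibrium is in mixed strategies.
Let R play r1 with probability p. C is indifferent when −6p + 4(1−p) = −5p − 9(1−p), giving p = 13/14.
Let C play 1 with probability q. R is indifferent when −6q − 5(1−q) = 4q − 9(1−q), giving q = 2/7.
The value is -6·(2/7) + (-5)·(5/7) = -37/7.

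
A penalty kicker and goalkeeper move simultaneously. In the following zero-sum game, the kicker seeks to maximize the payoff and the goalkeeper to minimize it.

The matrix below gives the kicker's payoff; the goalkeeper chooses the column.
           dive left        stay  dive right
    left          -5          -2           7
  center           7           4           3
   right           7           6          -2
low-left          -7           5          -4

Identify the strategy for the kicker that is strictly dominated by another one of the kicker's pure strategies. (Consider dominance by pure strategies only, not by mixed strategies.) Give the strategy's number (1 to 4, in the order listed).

Compare low-left with right: 7 > -7, 6 > 5, -2 > -4.
So right strictly dominates low-left for the kicker; low-left is strictly dominated.

4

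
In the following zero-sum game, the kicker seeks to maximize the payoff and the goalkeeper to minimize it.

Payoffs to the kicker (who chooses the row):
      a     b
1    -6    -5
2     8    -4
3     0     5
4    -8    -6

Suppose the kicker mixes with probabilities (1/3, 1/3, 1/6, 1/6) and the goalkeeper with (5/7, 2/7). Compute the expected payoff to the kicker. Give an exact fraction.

-29/21

Against (5/7, 2/7), each row's expected payoff is 1: -40/7; 2: 32/7; 3: 10/7; 4: -52/7.
Taking the (1/3, 1/3, 1/6, 1/6)-weighted average: (1/3)·(-40/7) + (1/3)·(32/7) + (1/6)·(10/7) + (1/6)·(-52/7) = -29/21.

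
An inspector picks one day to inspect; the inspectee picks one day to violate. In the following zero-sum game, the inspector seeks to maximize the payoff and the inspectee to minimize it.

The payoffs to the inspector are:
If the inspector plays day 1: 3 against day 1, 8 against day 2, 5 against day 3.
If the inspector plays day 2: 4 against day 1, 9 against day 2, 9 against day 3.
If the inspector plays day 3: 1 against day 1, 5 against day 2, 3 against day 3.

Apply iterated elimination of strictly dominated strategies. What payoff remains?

4

Column day 3 is strictly dominated by day 1 for the inspectee (3<5, 4<9, 1<3); eliminate day 3.
Column day 2 is strictly dominated by day 1 for the inspectee (3<8, 4<9, 1<5); eliminate day 2.
Row day 3 is strictly dominated by row day 1 (3>1); eliminate day 3.
Row day 1 is strictly dominated by row day 2 (4>3); eliminate day 1.
Only (day 2, day 1) remains, with payoff 4.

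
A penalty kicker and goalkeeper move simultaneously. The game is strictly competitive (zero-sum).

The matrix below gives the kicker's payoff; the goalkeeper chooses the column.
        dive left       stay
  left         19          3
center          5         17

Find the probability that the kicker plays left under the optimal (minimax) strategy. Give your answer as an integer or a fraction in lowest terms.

Row minima are 3 and 5, so the kicker's maximin is 5; column maxima are 19 and 17, so the goalkeeper's minimax is 17. These differ, so the equilibrium is in mixed strategies.
Let the kicker play left with probability p. The goalkeeper is indifferent when 19p + 5(1−p) = 3p + 17(1−p), giving p = 3/7.

3/7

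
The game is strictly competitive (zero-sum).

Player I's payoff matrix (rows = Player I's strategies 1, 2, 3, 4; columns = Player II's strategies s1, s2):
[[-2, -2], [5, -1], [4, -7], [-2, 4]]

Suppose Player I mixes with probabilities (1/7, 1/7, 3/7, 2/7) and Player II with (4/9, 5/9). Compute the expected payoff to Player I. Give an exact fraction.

Against (4/9, 5/9), each row's expected payoff is 1: -2; 2: 5/3; 3: -19/9; 4: 4/3.
Taking the (1/7, 1/7, 3/7, 2/7)-weighted average: (1/7)·(-2) + (1/7)·(5/3) + (3/7)·(-19/9) + (2/7)·(4/3) = -4/7.

-4/7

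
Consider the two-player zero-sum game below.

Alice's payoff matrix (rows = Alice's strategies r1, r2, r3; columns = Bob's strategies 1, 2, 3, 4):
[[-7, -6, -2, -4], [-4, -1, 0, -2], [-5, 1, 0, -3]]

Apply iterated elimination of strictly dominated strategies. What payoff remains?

-4

Column 4 is strictly dominated by 1 for Bob (-7<-4, -4<-2, -5<-3); eliminate 4.
Column 2 is strictly dominated by 1 for Bob (-7<-6, -4<-1, -5<1); eliminate 2.
Column 3 is strictly dominated by 1 for Bob (-7<-2, -4<0, -5<0); eliminate 3.
Row r1 is strictly dominated by row r2 (-4>-7); eliminate r1.
Row r3 is strictly dominated by row r2 (-4>-5); eliminate r3.
Only (r2, 1) remains, with payoff -4.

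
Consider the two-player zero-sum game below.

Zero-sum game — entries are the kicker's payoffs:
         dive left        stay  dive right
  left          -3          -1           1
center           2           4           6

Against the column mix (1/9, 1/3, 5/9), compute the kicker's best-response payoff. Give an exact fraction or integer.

44/9

left: (-3)·(1/9) + (-1)·(1/3) + (1)·(5/9) = -1/9.
center: (2)·(1/9) + (4)·(1/3) + (6)·(5/9) = 44/9.
The best pure response is center with expected payoff 44/9.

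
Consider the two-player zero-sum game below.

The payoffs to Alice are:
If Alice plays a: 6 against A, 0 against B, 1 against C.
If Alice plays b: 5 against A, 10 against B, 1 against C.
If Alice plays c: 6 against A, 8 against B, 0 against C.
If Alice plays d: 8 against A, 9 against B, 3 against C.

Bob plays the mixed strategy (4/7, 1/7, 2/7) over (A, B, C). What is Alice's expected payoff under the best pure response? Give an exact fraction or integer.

47/7

a: (6)·(4/7) + (0)·(1/7) + (1)·(2/7) = 26/7.
b: (5)·(4/7) + (10)·(1/7) + (1)·(2/7) = 32/7.
c: (6)·(4/7) + (8)·(1/7) + (0)·(2/7) = 32/7.
d: (8)·(4/7) + (9)·(1/7) + (3)·(2/7) = 47/7.
The best pure response is d with expected payoff 47/7.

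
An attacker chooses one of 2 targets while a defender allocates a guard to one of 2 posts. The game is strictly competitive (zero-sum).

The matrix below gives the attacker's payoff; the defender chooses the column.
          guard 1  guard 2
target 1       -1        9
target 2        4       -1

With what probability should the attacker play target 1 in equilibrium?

1/3

Row minima are -1 and -1, so the attacker's maximin is -1; column maxima are 4 and 9, so the defender's minimax is 4. These differ, so the equilibrium is in mixed strategies.
Let the attacker play target 1 with probability p. The defender is indifferent when −p + 4(1−p) = 9p − (1−p), giving p = 1/3.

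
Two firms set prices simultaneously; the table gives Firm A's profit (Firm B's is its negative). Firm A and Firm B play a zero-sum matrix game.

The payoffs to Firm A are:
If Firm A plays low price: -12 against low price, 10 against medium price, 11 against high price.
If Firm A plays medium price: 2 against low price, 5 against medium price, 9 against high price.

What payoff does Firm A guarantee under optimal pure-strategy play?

Row minima: -12, 2 → Firm A's maximin is 2.
Column maxima: 2, 10, 11 → Firm B's minimax is 2.
They coincide at (medium price, low price), so the value is 2.

2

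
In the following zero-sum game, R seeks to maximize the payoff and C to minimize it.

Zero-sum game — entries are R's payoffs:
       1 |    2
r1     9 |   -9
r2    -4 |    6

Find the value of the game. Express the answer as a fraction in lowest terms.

9/14

Row minima are -9 and -4, so R's maximin is -4; column maxima are 9 and 6, so C's minimax is 6. These differ, so the equilibrium is in mixed strategies.
Let R play r1 with probability p. C is indifferent when 9p − 4(1−p) = −9p + 6(1−p), giving p = 5/14.
Let C play 1 with probability q. R is indifferent when 9q − 9(1−q) = −4q + 6(1−q), giving q = 15/28.
The value is 9·(15/28) + (-9)·(13/28) = 9/14.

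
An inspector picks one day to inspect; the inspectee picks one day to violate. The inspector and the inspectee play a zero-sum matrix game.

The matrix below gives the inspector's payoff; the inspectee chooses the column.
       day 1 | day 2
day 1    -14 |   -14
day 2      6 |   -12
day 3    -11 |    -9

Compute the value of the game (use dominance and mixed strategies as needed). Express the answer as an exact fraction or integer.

Row day 1 is strictly dominated by row day 3, so the inspector never plays it.
The remaining 2×2 game on (day 2, day 3) × (day 1, day 2) has no saddle point. Let the inspector play day 2 with probability p; indifference gives 6p − 11(1−p) = −12p − 9(1−p), so p = 1/10.
Similarly the inspectee's optimal q on day 1 is 3/20, and the value is 6·(3/20) + (-12)·(17/20) = -93/10.

-93/10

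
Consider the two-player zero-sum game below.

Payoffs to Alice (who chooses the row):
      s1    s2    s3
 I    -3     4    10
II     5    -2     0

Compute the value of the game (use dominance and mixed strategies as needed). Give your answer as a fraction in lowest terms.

Column s3 is strictly dominated by s2 for Bob (it gives Alice more in every row).
The remaining 2×2 game on (I, II) × (s1, s2) has no saddle point. Let Alice play I with probability p; indifference gives −3p + 5(1−p) = 4p − 2(1−p), so p = 1/2.
Similarly Bob's optimal q on s1 is 3/7, and the value is -3·(3/7) + (4)·(4/7) = 1.

1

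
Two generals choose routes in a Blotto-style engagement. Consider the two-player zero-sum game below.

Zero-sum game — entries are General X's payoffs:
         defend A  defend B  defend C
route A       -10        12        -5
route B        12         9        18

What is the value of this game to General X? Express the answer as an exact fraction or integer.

Column defend C is strictly dominated by defend A for General Y (it gives General X more in every row).
The remaining 2×2 game on (route A, route B) × (defend A, defend B) has no saddle point. Let General X play route A with probability p; indifference gives −10p + 12(1−p) = 12p + 9(1−p), so p = 3/25.
Similarly General Y's optimal q on defend A is 3/25, and the value is -10·(3/25) + (12)·(22/25) = 234/25.

234/25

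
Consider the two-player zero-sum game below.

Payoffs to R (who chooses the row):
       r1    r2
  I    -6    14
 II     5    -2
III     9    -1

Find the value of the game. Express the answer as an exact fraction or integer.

4

Row II is strictly dominated by row III, so R never plays it.
The remaining 2×2 game on (I, III) × (r1, r2) has no saddle point. Let R play I with probability p; indifference gives −6p + 9(1−p) = 14p − (1−p), so p = 1/3.
Similarly C's optimal q on r1 is 1/2, and the value is -6·(1/2) + (14)·(1/2) = 4.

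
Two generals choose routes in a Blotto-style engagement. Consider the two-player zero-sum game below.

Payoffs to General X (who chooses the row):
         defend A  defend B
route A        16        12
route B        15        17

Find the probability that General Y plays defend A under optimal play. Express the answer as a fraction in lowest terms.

5/6

Row minima are 12 and 15, so General X's maximin is 15; column maxima are 16 and 17, so General Y's minimax is 16. These differ, so the equilibrium is in mixed strategies.
Let General Y play defend A with probability q. General X is indifferent when 16q + 12(1−q) = 15q + 17(1−q), giving q = 5/6.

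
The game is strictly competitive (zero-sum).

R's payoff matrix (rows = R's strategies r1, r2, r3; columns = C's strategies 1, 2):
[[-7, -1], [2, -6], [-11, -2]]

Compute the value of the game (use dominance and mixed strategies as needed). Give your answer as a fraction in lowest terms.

-22/7

Row r3 is strictly dominated by row r1, so R never plays it.
The remaining 2×2 game on (r1, r2) × (1, 2) has no saddle point. Let R play r1 with probability p; indifference gives −7p + 2(1−p) = −p − 6(1−p), so p = 4/7.
Similarly C's optimal q on 1 is 5/14, and the value is -7·(5/14) + (-1)·(9/14) = -22/7.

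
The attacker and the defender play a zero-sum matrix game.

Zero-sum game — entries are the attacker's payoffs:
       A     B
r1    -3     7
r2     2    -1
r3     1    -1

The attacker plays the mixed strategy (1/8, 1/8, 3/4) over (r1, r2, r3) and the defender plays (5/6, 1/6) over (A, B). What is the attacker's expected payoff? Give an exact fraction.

25/48

Against (5/6, 1/6), each row's expected payoff is r1: -4/3; r2: 3/2; r3: 2/3.
Taking the (1/8, 1/8, 3/4)-weighted average: (1/8)·(-4/3) + (1/8)·(3/2) + (3/4)·(2/3) = 25/48.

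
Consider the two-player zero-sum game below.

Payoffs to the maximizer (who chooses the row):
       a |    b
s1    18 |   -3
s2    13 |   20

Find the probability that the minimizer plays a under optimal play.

23/28

Row minima are -3 and 13, so the maximizer's maximin is 13; column maxima are 18 and 20, so the minimizer's minimax is 18. These differ, so the equilibrium is in mixed strategies.
Let the minimizer play a with probability q. The maximizer is indifferent when 18q − 3(1−q) = 13q + 20(1−q), giving q = 23/28.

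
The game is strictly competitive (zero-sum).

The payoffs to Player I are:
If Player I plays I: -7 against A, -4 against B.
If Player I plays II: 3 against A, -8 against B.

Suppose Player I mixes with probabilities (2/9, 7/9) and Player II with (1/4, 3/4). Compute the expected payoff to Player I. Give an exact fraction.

-185/36

Against (1/4, 3/4), each row's expected payoff is I: -19/4; II: -21/4.
Taking the (2/9, 7/9)-weighted average: (2/9)·(-19/4) + (7/9)·(-21/4) = -185/36.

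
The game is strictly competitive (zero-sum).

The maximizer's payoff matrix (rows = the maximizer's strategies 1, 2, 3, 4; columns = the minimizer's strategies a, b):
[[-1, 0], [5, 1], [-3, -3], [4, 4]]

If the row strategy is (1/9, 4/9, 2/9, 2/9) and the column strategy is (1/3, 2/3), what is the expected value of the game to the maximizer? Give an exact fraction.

Against (1/3, 2/3), each row's expected payoff is 1: -1/3; 2: 7/3; 3: -3; 4: 4.
Taking the (1/9, 4/9, 2/9, 2/9)-weighted average: (1/9)·(-1/3) + (4/9)·(7/3) + (2/9)·(-3) + (2/9)·(4) = 11/9.

11/9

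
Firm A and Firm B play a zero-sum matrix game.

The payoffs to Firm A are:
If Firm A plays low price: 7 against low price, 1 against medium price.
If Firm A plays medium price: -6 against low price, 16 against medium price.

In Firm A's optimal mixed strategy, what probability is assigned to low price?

Row minima are 1 and -6, so Firm A's maximin is 1; column maxima are 7 and 16, so Firm B's minimax is 7. These differ, so the equilibrium is in mixed strategies.
Let Firm A play low price with probability p. Firm B is indifferent when 7p − 6(1−p) = p + 16(1−p), giving p = 11/14.

11/14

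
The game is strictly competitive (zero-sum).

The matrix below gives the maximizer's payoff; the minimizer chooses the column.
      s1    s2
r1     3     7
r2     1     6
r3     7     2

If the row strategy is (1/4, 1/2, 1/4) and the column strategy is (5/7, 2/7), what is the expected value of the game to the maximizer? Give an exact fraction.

Against (5/7, 2/7), each row's expected payoff is r1: 29/7; r2: 17/7; r3: 39/7.
Taking the (1/4, 1/2, 1/4)-weighted average: (1/4)·(29/7) + (1/2)·(17/7) + (1/4)·(39/7) = 51/14.

51/14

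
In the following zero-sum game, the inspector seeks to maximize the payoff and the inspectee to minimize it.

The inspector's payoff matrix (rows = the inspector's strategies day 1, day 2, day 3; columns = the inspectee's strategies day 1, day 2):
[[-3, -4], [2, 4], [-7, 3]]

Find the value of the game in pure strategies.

2

Row minima: -4, 2, -7 → the inspector's maximin is 2.
Column maxima: 2, 4 → the inspectee's minimax is 2.
They coincide at (day 2, day 1), so the value is 2.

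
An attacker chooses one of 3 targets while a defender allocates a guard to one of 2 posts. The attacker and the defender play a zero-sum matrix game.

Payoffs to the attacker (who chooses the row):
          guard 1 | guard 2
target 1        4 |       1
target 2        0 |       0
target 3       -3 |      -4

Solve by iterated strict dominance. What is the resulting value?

Row target 3 is strictly dominated by row target 1 (4>-3, 1>-4); eliminate target 3.
Row target 2 is strictly dominated by row target 1 (4>0, 1>0); eliminate target 2.
Column guard 1 is strictly dominated by guard 2 for the defender (1<4); eliminate guard 1.
Only (target 1, guard 2) remains, with payoff 1.

1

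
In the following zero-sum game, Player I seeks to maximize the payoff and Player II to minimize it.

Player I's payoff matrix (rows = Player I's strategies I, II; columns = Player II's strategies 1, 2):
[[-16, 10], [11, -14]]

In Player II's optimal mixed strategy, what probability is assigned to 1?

Row minima are -16 and -14, so Player I's maximin is -14; column maxima are 11 and 10, so Player II's minimax is 10. These differ, so the equilibrium is in mixed strategies.
Let Player II play 1 with probability q. Player I is indifferent when −16q + 10(1−q) = 11q − 14(1−q), giving q = 8/17.

8/17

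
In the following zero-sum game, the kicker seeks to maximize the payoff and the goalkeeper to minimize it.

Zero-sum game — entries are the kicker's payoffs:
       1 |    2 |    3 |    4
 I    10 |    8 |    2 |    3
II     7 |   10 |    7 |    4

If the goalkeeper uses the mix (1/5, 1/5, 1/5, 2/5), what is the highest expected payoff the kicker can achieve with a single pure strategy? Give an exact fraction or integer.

I: (10)·(1/5) + (8)·(1/5) + (2)·(1/5) + (3)·(2/5) = 26/5.
II: (7)·(1/5) + (10)·(1/5) + (7)·(1/5) + (4)·(2/5) = 32/5.
The best pure response is II with expected payoff 32/5.

32/5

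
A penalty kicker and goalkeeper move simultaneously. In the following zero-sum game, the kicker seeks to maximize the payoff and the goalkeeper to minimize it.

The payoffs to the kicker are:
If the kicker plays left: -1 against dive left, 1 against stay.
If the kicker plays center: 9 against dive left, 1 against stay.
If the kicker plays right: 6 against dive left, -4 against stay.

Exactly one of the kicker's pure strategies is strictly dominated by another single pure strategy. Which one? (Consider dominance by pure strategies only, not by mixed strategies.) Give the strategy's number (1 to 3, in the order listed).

Compare right with center: 9 > 6, 1 > -4.
So center strictly dominates right for the kicker; right is strictly dominated.

3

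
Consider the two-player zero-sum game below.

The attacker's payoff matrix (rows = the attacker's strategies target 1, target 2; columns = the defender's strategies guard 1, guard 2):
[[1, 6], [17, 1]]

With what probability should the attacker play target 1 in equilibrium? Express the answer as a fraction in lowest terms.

16/21

Row minima are 1 and 1, so the attacker's maximin is 1; column maxima are 17 and 6, so the defender's minimax is 6. These differ, so the equilibrium is in mixed strategies.
Let the attacker play target 1 with probability p. The defender is indifferent when p + 17(1−p) = 6p + (1−p), giving p = 16/21.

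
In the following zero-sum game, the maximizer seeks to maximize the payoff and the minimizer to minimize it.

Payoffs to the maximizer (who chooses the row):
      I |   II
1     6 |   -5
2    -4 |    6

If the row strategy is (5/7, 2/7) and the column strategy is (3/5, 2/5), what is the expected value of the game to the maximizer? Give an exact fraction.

8/7

Against (3/5, 2/5), each row's expected payoff is 1: 8/5; 2: 0.
Taking the (5/7, 2/7)-weighted average: (5/7)·(8/5) + (2/7)·(0) = 8/7.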